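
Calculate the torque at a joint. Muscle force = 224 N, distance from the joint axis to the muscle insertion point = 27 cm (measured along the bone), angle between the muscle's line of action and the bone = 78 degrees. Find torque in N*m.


Torque = F * d * sin(theta)   (moment arm = d*sin(theta))
d = 27 cm = 0.27 m
Torque = 224 * 0.27 * sin(78)
Torque = 59.16 N*m


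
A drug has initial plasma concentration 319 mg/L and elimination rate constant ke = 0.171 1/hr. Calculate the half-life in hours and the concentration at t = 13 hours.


t_half = ln(2) / ke = 0.693147 / 0.171 = 4.053 hr
C(t) = C0 * exp(-ke*t) = 319 * exp(-0.171*13)
C(13) = 34.54 mg/L


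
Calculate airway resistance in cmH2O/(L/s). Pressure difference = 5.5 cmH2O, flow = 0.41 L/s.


R = dP / flow
R = 5.5 / 0.41
R = 13.41 cmH2O/(L/s)


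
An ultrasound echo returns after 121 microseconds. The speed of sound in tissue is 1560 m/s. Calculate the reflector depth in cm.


depth = c * t / 2
t = 121 us = 1.2100e-04 s
depth = 1560 * 1.2100e-04 / 2
depth = 0.09438 m = 9.438 cm


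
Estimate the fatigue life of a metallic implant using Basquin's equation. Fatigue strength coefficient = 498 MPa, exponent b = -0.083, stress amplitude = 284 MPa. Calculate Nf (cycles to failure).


sigma_a = sigma_f' * (2Nf)^b
2Nf = (sigma_a/sigma_f')^(1/b)
2Nf = (284/498)^(1/-0.083)
2Nf = 868.33395
Nf = 434.2


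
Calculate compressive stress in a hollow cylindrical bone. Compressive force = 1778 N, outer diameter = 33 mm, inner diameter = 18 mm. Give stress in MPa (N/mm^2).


A = pi*(r_o^2 - r_i^2)
r_o = 16.5 mm, r_i = 9 mm
A = 600.83 mm^2
sigma = F/A = 1778 / 600.83
sigma = 2.959 MPa


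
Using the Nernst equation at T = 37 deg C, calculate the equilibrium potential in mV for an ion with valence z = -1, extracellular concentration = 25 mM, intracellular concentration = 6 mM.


E = (RT/(zF)) * ln(C_out/C_in)
T = 37 + 273.15 = 310.15 K
E = (8.314 * 310.15 / (-1 * 96485)) * ln(25/6)
E = -38.14 mV


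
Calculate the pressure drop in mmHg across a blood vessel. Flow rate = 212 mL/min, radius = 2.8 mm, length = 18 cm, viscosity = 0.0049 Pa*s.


dP = 8*mu*L*Q / (pi*r^4)
Q = 212 mL/min = 3.53333e-06 m^3/s
dP = 129.11 Pa = 129.11 / 133.322 mmHg = 0.9684 mmHg


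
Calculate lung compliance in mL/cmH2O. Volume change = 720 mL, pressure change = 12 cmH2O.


C = dV / dP
C = 720 / 12
C = 60 mL/cmH2O


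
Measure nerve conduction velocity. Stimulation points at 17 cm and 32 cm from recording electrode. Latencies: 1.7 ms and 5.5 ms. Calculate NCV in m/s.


Distance = (32 - 17) / 100 = 0.15 m
dt = (5.5 - 1.7) / 1000 = 0.0038 s
NCV = dist / dt = 39.47 m/s


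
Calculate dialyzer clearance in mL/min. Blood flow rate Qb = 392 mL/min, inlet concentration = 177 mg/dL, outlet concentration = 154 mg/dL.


K = Qb * (Cb_in - Cb_out) / Cb_in
K = 392 * (177 - 154) / 177
K = 50.94 mL/min


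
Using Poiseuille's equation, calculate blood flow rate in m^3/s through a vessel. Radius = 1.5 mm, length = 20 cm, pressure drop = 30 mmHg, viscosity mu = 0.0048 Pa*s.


Q = pi*r^4*dP / (8*mu*L)
r = 0.0015 m, L = 0.2 m
dP = 30 mmHg = 3999.66 Pa
Q = 8.2828e-06 m^3/s


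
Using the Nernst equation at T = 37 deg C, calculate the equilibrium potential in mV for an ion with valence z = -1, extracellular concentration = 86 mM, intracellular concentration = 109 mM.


E = (RT/(zF)) * ln(C_out/C_in)
T = 37 + 273.15 = 310.15 K
E = (8.314 * 310.15 / (-1 * 96485)) * ln(86/109)
E = 6.334 mV


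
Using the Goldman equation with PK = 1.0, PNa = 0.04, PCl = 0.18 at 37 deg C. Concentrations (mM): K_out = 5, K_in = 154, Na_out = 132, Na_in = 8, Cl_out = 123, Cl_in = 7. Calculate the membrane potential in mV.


Vm = (RT/F)*ln((PK*Ko + PNa*Nao + PCl*Cli)/(PK*Ki + PNa*Nai + PCl*Clo))
Numer = 11.54, Denom = 176.46
Vm = -72.89 mV


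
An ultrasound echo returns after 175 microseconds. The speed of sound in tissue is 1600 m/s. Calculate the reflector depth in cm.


depth = c * t / 2
t = 175 us = 1.7500e-04 s
depth = 1600 * 1.7500e-04 / 2
depth = 0.14 m = 14 cm


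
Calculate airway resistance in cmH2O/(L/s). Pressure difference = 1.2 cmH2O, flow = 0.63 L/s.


R = dP / flow
R = 1.2 / 0.63
R = 1.905 cmH2O/(L/s)


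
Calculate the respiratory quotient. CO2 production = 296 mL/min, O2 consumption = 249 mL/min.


RQ = VCO2 / VO2
RQ = 296 / 249
RQ = 1.189


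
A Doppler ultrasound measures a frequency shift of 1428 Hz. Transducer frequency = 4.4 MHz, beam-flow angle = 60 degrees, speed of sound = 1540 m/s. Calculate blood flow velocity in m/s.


v = fd * c / (2 * f0 * cos(theta))
v = 1428 * 1540 / (2 * 4.4000e+06 * cos(60))
v = 0.4998 m/s


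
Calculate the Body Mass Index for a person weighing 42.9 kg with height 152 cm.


BMI = weight / height^2
height = 152 cm = 1.52 m
BMI = 42.9 / 1.52^2
BMI = 18.57 kg/m^2


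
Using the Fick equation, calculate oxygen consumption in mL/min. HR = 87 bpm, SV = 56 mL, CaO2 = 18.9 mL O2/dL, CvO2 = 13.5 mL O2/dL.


CO = HR*SV = 87*56/1000 = 4.872 L/min
a-v O2 diff = 18.9 - 13.5 = 5.4 mL/dL
VO2 = CO * (CaO2-CvO2) * 10 dL/L
VO2 = 4.872 * 5.4 * 10
VO2 = 263.1 mL/min


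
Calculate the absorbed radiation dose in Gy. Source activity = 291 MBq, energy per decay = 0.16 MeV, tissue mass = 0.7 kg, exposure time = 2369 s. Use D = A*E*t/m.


A = 291 MBq = 2.9100e+08 Bq
E = 0.16 MeV = 2.5632e-14 J
D = A*E*t/m = 2.9100e+08*2.5632e-14*2369/0.7
D = 0.02524 Gy


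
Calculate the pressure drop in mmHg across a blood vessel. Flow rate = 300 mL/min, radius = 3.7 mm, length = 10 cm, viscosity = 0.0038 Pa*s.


dP = 8*mu*L*Q / (pi*r^4)
Q = 300 mL/min = 5e-06 m^3/s
dP = 25.8159 Pa = 25.8159 / 133.322 mmHg = 0.1936 mmHg


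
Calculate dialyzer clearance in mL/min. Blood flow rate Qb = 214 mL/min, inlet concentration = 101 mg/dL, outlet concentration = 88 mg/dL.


K = Qb * (Cb_in - Cb_out) / Cb_in
K = 214 * (101 - 88) / 101
K = 27.54 mL/min


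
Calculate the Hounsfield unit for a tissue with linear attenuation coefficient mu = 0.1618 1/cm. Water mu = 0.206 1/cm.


HU = ((mu_tissue - mu_water) / mu_water) * 1000
HU = ((0.1618 - 0.206) / 0.206) * 1000
HU = -214.6


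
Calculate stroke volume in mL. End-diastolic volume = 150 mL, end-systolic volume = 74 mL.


SV = EDV - ESV
SV = 150 - 74
SV = 76 mL


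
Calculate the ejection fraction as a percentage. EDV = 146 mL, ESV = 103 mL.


SV = EDV - ESV = 146 - 103 = 43 mL
EF = SV/EDV * 100 = 43/146 * 100
EF = 29.45%


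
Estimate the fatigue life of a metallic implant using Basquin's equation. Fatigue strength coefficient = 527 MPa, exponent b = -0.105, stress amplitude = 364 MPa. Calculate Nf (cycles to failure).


sigma_a = sigma_f' * (2Nf)^b
2Nf = (sigma_a/sigma_f')^(1/b)
2Nf = (364/527)^(1/-0.105)
2Nf = 33.928457
Nf = 16.96


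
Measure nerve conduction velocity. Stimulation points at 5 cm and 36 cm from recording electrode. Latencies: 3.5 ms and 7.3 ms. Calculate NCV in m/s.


Distance = (36 - 5) / 100 = 0.31 m
dt = (7.3 - 3.5) / 1000 = 0.0038 s
NCV = dist / dt = 81.58 m/s


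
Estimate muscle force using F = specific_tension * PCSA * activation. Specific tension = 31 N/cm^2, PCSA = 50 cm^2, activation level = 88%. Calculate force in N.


F = sigma * PCSA * activation
F = 31 * 50 * 0.88
F = 1364 N


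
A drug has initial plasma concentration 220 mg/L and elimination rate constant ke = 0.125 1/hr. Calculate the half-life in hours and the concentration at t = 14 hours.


t_half = ln(2) / ke = 0.693147 / 0.125 = 5.545 hr
C(t) = C0 * exp(-ke*t) = 220 * exp(-0.125*14)
C(14) = 38.23 mg/L


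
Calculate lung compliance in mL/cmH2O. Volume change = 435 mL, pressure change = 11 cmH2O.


C = dV / dP
C = 435 / 11
C = 39.55 mL/cmH2O


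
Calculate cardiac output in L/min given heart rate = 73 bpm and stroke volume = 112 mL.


CO = HR * SV
CO = 73 * 112 / 1000
CO = 8.176 L/min


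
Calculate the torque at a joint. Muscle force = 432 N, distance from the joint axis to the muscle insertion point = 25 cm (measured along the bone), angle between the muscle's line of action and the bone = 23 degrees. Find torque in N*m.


Torque = F * d * sin(theta)   (moment arm = d*sin(theta))
d = 25 cm = 0.25 m
Torque = 432 * 0.25 * sin(23)
Torque = 42.2 N*m


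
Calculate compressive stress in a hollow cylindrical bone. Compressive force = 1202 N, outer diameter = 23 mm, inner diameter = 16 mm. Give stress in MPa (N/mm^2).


A = pi*(r_o^2 - r_i^2)
r_o = 11.5 mm, r_i = 8 mm
A = 214.414 mm^2
sigma = F/A = 1202 / 214.414
sigma = 5.606 MPa


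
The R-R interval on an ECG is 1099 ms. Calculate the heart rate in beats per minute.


HR = 60 / RR_interval(s)
RR = 1099 ms = 1.099 s
HR = 60 / 1.099 = 54.6 bpm


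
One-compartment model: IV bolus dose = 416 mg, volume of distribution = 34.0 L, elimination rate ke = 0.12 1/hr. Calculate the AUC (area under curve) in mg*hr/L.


C0 = Dose/Vd = 416/34.0 = 12.2353 mg/L
AUC = C0/ke = 12.2353/0.12
AUC = 102 mg*hr/L


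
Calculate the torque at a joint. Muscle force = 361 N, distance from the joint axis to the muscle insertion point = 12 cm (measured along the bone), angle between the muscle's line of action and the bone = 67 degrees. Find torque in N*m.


Torque = F * d * sin(theta)   (moment arm = d*sin(theta))
d = 12 cm = 0.12 m
Torque = 361 * 0.12 * sin(67)
Torque = 39.88 N*m


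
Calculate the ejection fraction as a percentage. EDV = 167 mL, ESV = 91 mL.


SV = EDV - ESV = 167 - 91 = 76 mL
EF = SV/EDV * 100 = 76/167 * 100
EF = 45.51%


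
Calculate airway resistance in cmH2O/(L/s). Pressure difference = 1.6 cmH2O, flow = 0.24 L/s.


R = dP / flow
R = 1.6 / 0.24
R = 6.667 cmH2O/(L/s)


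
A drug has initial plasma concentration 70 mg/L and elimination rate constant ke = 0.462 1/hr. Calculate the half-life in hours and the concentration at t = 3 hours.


t_half = ln(2) / ke = 0.693147 / 0.462 = 1.5 hr
C(t) = C0 * exp(-ke*t) = 70 * exp(-0.462*3)
C(3) = 17.51 mg/L


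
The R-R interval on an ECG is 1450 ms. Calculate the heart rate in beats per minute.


HR = 60 / RR_interval(s)
RR = 1450 ms = 1.45 s
HR = 60 / 1.45 = 41.38 bpm


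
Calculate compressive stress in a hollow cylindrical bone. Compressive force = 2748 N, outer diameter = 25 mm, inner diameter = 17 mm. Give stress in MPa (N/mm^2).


A = pi*(r_o^2 - r_i^2)
r_o = 12.5 mm, r_i = 8.5 mm
A = 263.894 mm^2
sigma = F/A = 2748 / 263.894
sigma = 10.41 MPa


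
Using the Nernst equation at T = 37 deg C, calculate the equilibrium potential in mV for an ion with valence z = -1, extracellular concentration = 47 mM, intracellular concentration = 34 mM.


E = (RT/(zF)) * ln(C_out/C_in)
T = 37 + 273.15 = 310.15 K
E = (8.314 * 310.15 / (-1 * 96485)) * ln(47/34)
E = -8.653 mV


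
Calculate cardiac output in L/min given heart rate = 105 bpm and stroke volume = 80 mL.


CO = HR * SV
CO = 105 * 80 / 1000
CO = 8.4 L/min


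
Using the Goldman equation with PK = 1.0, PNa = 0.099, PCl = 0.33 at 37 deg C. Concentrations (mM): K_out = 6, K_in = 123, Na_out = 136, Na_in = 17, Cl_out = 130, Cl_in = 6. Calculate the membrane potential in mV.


Vm = (RT/F)*ln((PK*Ko + PNa*Nao + PCl*Cli)/(PK*Ki + PNa*Nai + PCl*Clo))
Numer = 21.444, Denom = 167.583
Vm = -54.95 mV


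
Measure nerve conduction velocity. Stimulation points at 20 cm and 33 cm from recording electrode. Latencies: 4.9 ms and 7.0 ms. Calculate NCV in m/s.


Distance = (33 - 20) / 100 = 0.13 m
dt = (7.0 - 4.9) / 1000 = 0.0021 s
NCV = dist / dt = 61.9 m/s


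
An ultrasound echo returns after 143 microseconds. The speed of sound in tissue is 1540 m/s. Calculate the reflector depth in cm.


depth = c * t / 2
t = 143 us = 1.4300e-04 s
depth = 1540 * 1.4300e-04 / 2
depth = 0.11011 m = 11.011 cm


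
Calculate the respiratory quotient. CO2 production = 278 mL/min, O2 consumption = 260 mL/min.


RQ = VCO2 / VO2
RQ = 278 / 260
RQ = 1.069


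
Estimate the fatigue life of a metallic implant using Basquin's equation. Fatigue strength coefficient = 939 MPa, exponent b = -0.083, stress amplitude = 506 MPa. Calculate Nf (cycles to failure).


sigma_a = sigma_f' * (2Nf)^b
2Nf = (sigma_a/sigma_f')^(1/b)
2Nf = (506/939)^(1/-0.083)
2Nf = 1718.3886
Nf = 859.2


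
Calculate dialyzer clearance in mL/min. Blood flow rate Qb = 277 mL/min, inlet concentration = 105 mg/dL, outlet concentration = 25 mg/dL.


K = Qb * (Cb_in - Cb_out) / Cb_in
K = 277 * (105 - 25) / 105
K = 211 mL/min


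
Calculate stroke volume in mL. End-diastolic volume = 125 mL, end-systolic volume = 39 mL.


SV = EDV - ESV
SV = 125 - 39
SV = 86 mL


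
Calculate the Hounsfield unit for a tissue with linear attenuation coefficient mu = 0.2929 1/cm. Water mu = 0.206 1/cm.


HU = ((mu_tissue - mu_water) / mu_water) * 1000
HU = ((0.2929 - 0.206) / 0.206) * 1000
HU = 421.8


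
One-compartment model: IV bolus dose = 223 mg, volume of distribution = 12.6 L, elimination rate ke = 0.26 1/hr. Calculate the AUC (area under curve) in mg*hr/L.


C0 = Dose/Vd = 223/12.6 = 17.6984 mg/L
AUC = C0/ke = 17.6984/0.26
AUC = 68.07 mg*hr/L


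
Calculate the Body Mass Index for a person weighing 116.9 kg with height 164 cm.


BMI = weight / height^2
height = 164 cm = 1.64 m
BMI = 116.9 / 1.64^2
BMI = 43.46 kg/m^2


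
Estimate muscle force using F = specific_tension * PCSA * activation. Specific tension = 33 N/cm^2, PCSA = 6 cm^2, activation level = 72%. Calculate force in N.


F = sigma * PCSA * activation
F = 33 * 6 * 0.72
F = 142.6 N


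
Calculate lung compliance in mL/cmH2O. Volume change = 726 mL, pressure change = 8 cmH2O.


C = dV / dP
C = 726 / 8
C = 90.75 mL/cmH2O


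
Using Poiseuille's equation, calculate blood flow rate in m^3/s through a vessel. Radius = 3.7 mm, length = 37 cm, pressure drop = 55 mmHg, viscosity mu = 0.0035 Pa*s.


Q = pi*r^4*dP / (8*mu*L)
r = 0.0037 m, L = 0.37 m
dP = 55 mmHg = 7332.71 Pa
Q = 4.1674e-04 m^3/s


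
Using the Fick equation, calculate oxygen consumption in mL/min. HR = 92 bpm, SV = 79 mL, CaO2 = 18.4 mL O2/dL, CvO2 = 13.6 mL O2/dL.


CO = HR*SV = 92*79/1000 = 7.268 L/min
a-v O2 diff = 18.4 - 13.6 = 4.8 mL/dL
VO2 = CO * (CaO2-CvO2) * 10 dL/L
VO2 = 7.268 * 4.8 * 10
VO2 = 348.9 mL/min


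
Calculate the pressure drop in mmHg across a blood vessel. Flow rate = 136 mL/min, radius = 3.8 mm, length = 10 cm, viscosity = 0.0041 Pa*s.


dP = 8*mu*L*Q / (pi*r^4)
Q = 136 mL/min = 2.26667e-06 m^3/s
dP = 11.3495 Pa = 11.3495 / 133.322 mmHg = 0.08513 mmHg


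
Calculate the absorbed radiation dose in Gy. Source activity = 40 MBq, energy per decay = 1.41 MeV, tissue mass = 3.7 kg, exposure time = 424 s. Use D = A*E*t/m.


A = 40 MBq = 4.0000e+07 Bq
E = 1.41 MeV = 2.25882e-13 J
D = A*E*t/m = 4.0000e+07*2.25882e-13*424/3.7
D = 0.001035 Gy


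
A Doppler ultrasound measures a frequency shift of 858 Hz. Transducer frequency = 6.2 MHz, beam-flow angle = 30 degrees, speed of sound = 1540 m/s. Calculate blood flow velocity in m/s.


v = fd * c / (2 * f0 * cos(theta))
v = 858 * 1540 / (2 * 6.2000e+06 * cos(30))
v = 0.123 m/s


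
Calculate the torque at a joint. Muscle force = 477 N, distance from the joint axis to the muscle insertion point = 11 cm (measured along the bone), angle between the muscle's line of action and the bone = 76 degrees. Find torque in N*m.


Torque = F * d * sin(theta)   (moment arm = d*sin(theta))
d = 11 cm = 0.11 m
Torque = 477 * 0.11 * sin(76)
Torque = 50.91 N*m


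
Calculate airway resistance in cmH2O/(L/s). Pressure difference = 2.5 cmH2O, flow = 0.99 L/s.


R = dP / flow
R = 2.5 / 0.99
R = 2.525 cmH2O/(L/s)


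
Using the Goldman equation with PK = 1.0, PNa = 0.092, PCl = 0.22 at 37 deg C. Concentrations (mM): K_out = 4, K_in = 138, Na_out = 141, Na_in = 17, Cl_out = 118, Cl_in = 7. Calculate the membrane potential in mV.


Vm = (RT/F)*ln((PK*Ko + PNa*Nao + PCl*Cli)/(PK*Ki + PNa*Nai + PCl*Clo))
Numer = 18.512, Denom = 165.524
Vm = -58.55 mV


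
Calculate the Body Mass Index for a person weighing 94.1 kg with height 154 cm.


BMI = weight / height^2
height = 154 cm = 1.54 m
BMI = 94.1 / 1.54^2
BMI = 39.68 kg/m^2


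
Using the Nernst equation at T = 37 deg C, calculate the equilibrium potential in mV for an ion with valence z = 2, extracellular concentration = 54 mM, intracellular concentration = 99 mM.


E = (RT/(zF)) * ln(C_out/C_in)
T = 37 + 273.15 = 310.15 K
E = (8.314 * 310.15 / (2 * 96485)) * ln(54/99)
E = -8.1 mV


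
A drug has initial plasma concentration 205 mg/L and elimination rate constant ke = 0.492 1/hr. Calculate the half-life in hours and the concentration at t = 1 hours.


t_half = ln(2) / ke = 0.693147 / 0.492 = 1.409 hr
C(t) = C0 * exp(-ke*t) = 205 * exp(-0.492*1)
C(1) = 125.3 mg/L


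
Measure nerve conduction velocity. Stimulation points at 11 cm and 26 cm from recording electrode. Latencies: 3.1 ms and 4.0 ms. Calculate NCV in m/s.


Distance = (26 - 11) / 100 = 0.15 m
dt = (4.0 - 3.1) / 1000 = 9.0000e-04 s
NCV = dist / dt = 166.7 m/s


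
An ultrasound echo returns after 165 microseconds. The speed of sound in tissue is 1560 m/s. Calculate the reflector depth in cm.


depth = c * t / 2
t = 165 us = 1.6500e-04 s
depth = 1560 * 1.6500e-04 / 2
depth = 0.1287 m = 12.87 cm


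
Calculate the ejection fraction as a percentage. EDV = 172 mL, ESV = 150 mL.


SV = EDV - ESV = 172 - 150 = 22 mL
EF = SV/EDV * 100 = 22/172 * 100
EF = 12.79%


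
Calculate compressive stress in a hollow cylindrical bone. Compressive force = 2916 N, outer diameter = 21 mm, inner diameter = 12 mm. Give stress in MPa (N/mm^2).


A = pi*(r_o^2 - r_i^2)
r_o = 10.5 mm, r_i = 6 mm
A = 233.263 mm^2
sigma = F/A = 2916 / 233.263
sigma = 12.5 MPa


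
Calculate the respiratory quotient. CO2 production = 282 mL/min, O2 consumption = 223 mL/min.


RQ = VCO2 / VO2
RQ = 282 / 223
RQ = 1.265


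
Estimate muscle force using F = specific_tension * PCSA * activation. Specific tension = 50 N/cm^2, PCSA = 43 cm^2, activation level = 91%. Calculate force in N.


F = sigma * PCSA * activation
F = 50 * 43 * 0.91
F = 1956 N


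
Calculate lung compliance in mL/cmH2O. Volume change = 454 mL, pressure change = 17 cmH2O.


C = dV / dP
C = 454 / 17
C = 26.71 mL/cmH2O


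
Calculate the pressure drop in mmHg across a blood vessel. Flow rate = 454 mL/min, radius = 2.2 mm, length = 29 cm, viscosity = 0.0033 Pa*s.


dP = 8*mu*L*Q / (pi*r^4)
Q = 454 mL/min = 7.56667e-06 m^3/s
dP = 787.166 Pa = 787.166 / 133.322 mmHg = 5.904 mmHg


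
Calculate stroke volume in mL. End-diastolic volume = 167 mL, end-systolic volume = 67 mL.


SV = EDV - ESV
SV = 167 - 67
SV = 100 mL


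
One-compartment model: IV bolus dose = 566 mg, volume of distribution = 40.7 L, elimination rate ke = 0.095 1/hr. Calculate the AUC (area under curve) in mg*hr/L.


C0 = Dose/Vd = 566/40.7 = 13.9066 mg/L
AUC = C0/ke = 13.9066/0.095
AUC = 146.4 mg*hr/L


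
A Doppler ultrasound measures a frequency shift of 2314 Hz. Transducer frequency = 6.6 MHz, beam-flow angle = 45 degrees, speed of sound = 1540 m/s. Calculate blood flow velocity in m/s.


v = fd * c / (2 * f0 * cos(theta))
v = 2314 * 1540 / (2 * 6.6000e+06 * cos(45))
v = 0.3818 m/s


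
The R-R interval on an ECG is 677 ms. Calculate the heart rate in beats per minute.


HR = 60 / RR_interval(s)
RR = 677 ms = 0.677 s
HR = 60 / 0.677 = 88.63 bpm


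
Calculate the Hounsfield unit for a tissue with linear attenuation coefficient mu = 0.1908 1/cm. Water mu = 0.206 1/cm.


HU = ((mu_tissue - mu_water) / mu_water) * 1000
HU = ((0.1908 - 0.206) / 0.206) * 1000
HU = -73.79


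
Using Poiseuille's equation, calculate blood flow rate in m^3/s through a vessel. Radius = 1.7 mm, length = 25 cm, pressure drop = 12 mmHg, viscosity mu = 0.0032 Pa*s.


Q = pi*r^4*dP / (8*mu*L)
r = 0.0017 m, L = 0.25 m
dP = 12 mmHg = 1599.864 Pa
Q = 6.5592e-06 m^3/s


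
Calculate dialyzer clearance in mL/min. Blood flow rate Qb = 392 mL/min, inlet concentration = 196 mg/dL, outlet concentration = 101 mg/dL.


K = Qb * (Cb_in - Cb_out) / Cb_in
K = 392 * (196 - 101) / 196
K = 190 mL/min


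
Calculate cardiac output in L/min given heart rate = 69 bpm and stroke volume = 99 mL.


CO = HR * SV
CO = 69 * 99 / 1000
CO = 6.831 L/min


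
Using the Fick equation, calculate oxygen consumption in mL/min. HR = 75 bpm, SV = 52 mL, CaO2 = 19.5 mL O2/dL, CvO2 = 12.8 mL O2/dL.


CO = HR*SV = 75*52/1000 = 3.9 L/min
a-v O2 diff = 19.5 - 12.8 = 6.7 mL/dL
VO2 = CO * (CaO2-CvO2) * 10 dL/L
VO2 = 3.9 * 6.7 * 10
VO2 = 261.3 mL/min


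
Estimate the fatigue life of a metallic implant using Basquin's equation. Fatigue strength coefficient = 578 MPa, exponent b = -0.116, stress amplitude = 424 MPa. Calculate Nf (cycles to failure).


sigma_a = sigma_f' * (2Nf)^b
2Nf = (sigma_a/sigma_f')^(1/b)
2Nf = (424/578)^(1/-0.116)
2Nf = 14.454966
Nf = 7.227


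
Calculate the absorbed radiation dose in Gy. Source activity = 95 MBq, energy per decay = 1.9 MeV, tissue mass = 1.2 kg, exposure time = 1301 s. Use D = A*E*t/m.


A = 95 MBq = 9.5000e+07 Bq
E = 1.9 MeV = 3.0438e-13 J
D = A*E*t/m = 9.5000e+07*3.0438e-13*1301/1.2
D = 0.03135 Gy


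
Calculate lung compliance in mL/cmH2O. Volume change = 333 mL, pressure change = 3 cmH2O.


C = dV / dP
C = 333 / 3
C = 111 mL/cmH2O


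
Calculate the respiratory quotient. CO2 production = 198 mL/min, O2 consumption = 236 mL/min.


RQ = VCO2 / VO2
RQ = 198 / 236
RQ = 0.839


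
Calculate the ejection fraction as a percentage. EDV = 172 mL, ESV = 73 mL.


SV = EDV - ESV = 172 - 73 = 99 mL
EF = SV/EDV * 100 = 99/172 * 100
EF = 57.56%


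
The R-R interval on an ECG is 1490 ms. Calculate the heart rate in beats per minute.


HR = 60 / RR_interval(s)
RR = 1490 ms = 1.49 s
HR = 60 / 1.49 = 40.27 bpm


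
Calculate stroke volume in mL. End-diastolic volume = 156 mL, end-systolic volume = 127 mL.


SV = EDV - ESV
SV = 156 - 127
SV = 29 mL


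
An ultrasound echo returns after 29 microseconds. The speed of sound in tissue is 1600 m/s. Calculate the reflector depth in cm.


depth = c * t / 2
t = 29 us = 2.9000e-05 s
depth = 1600 * 2.9000e-05 / 2
depth = 0.0232 m = 2.32 cm


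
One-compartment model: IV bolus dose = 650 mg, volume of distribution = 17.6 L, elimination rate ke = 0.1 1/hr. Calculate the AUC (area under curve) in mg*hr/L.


C0 = Dose/Vd = 650/17.6 = 36.9318 mg/L
AUC = C0/ke = 36.9318/0.1
AUC = 369.3 mg*hr/L


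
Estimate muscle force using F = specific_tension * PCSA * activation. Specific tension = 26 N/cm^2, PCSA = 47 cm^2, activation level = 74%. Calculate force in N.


F = sigma * PCSA * activation
F = 26 * 47 * 0.74
F = 904.3 N


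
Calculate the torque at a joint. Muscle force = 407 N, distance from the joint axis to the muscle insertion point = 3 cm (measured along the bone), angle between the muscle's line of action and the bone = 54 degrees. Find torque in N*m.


Torque = F * d * sin(theta)   (moment arm = d*sin(theta))
d = 3 cm = 0.03 m
Torque = 407 * 0.03 * sin(54)
Torque = 9.878 N*m


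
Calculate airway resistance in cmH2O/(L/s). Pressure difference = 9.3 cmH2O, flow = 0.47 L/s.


R = dP / flow
R = 9.3 / 0.47
R = 19.79 cmH2O/(L/s)


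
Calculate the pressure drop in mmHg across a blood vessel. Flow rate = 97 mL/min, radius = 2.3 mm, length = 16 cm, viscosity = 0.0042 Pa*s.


dP = 8*mu*L*Q / (pi*r^4)
Q = 97 mL/min = 1.61667e-06 m^3/s
dP = 98.8597 Pa = 98.8597 / 133.322 mmHg = 0.7415 mmHg


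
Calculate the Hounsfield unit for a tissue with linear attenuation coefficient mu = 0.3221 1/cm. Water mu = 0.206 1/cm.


HU = ((mu_tissue - mu_water) / mu_water) * 1000
HU = ((0.3221 - 0.206) / 0.206) * 1000
HU = 563.6


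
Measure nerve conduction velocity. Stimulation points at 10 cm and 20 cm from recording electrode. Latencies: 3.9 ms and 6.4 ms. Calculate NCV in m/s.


Distance = (20 - 10) / 100 = 0.1 m
dt = (6.4 - 3.9) / 1000 = 0.0025 s
NCV = dist / dt = 40 m/s


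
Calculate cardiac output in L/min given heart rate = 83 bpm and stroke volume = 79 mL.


CO = HR * SV
CO = 83 * 79 / 1000
CO = 6.557 L/min


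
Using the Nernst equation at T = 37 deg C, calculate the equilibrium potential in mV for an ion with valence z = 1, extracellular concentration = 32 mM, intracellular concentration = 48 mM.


E = (RT/(zF)) * ln(C_out/C_in)
T = 37 + 273.15 = 310.15 K
E = (8.314 * 310.15 / (1 * 96485)) * ln(32/48)
E = -10.84 mV


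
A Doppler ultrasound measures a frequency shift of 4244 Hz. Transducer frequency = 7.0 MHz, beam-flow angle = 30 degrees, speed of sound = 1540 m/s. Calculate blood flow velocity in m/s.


v = fd * c / (2 * f0 * cos(theta))
v = 4244 * 1540 / (2 * 7.0000e+06 * cos(30))
v = 0.5391 m/s


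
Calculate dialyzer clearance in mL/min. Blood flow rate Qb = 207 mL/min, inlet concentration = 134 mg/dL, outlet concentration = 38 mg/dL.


K = Qb * (Cb_in - Cb_out) / Cb_in
K = 207 * (134 - 38) / 134
K = 148.3 mL/min


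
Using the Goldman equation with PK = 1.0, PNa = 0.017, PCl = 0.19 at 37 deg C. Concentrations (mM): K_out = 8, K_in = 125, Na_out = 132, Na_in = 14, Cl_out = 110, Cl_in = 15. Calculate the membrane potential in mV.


Vm = (RT/F)*ln((PK*Ko + PNa*Nao + PCl*Cli)/(PK*Ki + PNa*Nai + PCl*Clo))
Numer = 13.094, Denom = 146.138
Vm = -64.47 mV


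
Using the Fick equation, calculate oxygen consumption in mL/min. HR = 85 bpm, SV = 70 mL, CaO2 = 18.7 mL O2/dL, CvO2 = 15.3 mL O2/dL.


CO = HR*SV = 85*70/1000 = 5.95 L/min
a-v O2 diff = 18.7 - 15.3 = 3.4 mL/dL
VO2 = CO * (CaO2-CvO2) * 10 dL/L
VO2 = 5.95 * 3.4 * 10
VO2 = 202.3 mL/min


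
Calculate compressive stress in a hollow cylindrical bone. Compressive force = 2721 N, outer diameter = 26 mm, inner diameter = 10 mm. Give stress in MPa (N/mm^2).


A = pi*(r_o^2 - r_i^2)
r_o = 13 mm, r_i = 5 mm
A = 452.389 mm^2
sigma = F/A = 2721 / 452.389
sigma = 6.015 MPa


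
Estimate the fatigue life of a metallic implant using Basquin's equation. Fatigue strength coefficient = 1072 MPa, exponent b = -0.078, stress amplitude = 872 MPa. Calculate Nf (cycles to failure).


sigma_a = sigma_f' * (2Nf)^b
2Nf = (sigma_a/sigma_f')^(1/b)
2Nf = (872/1072)^(1/-0.078)
2Nf = 14.11633
Nf = 7.058


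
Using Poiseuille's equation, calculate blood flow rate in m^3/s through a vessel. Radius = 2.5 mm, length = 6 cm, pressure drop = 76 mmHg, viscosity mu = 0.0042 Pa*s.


Q = pi*r^4*dP / (8*mu*L)
r = 0.0025 m, L = 0.06 m
dP = 76 mmHg = 10132.472 Pa
Q = 6.1679e-04 m^3/s


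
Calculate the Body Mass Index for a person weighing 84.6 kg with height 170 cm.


BMI = weight / height^2
height = 170 cm = 1.7 m
BMI = 84.6 / 1.7^2
BMI = 29.27 kg/m^2


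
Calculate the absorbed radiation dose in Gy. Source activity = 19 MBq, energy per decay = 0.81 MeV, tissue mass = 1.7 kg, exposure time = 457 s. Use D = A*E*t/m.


A = 19 MBq = 1.9000e+07 Bq
E = 0.81 MeV = 1.29762e-13 J
D = A*E*t/m = 1.9000e+07*1.29762e-13*457/1.7
D = 6.6278e-04 Gy


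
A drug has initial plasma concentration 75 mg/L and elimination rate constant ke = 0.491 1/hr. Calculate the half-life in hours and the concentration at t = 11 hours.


t_half = ln(2) / ke = 0.693147 / 0.491 = 1.412 hr
C(t) = C0 * exp(-ke*t) = 75 * exp(-0.491*11)
C(11) = 0.3384 mg/L


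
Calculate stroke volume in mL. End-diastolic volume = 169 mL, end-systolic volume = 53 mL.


SV = EDV - ESV
SV = 169 - 53
SV = 116 mL


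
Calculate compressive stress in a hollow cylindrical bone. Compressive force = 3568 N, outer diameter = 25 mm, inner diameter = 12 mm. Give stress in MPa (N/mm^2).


A = pi*(r_o^2 - r_i^2)
r_o = 12.5 mm, r_i = 6 mm
A = 377.777 mm^2
sigma = F/A = 3568 / 377.777
sigma = 9.445 MPa


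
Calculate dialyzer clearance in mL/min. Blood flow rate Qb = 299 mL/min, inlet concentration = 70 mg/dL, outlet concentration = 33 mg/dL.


K = Qb * (Cb_in - Cb_out) / Cb_in
K = 299 * (70 - 33) / 70
K = 158 mL/min


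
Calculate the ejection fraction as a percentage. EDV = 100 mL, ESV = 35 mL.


SV = EDV - ESV = 100 - 35 = 65 mL
EF = SV/EDV * 100 = 65/100 * 100
EF = 65%


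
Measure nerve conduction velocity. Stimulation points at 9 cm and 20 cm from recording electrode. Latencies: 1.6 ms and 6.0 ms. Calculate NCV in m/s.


Distance = (20 - 9) / 100 = 0.11 m
dt = (6.0 - 1.6) / 1000 = 0.0044 s
NCV = dist / dt = 25 m/s


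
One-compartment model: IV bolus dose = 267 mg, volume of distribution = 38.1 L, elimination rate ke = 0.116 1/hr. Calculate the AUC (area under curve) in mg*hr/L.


C0 = Dose/Vd = 267/38.1 = 7.00787 mg/L
AUC = C0/ke = 7.00787/0.116
AUC = 60.41 mg*hr/L


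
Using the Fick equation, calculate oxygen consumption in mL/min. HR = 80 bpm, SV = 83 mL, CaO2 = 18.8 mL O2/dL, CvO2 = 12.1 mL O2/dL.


CO = HR*SV = 80*83/1000 = 6.64 L/min
a-v O2 diff = 18.8 - 12.1 = 6.7 mL/dL
VO2 = CO * (CaO2-CvO2) * 10 dL/L
VO2 = 6.64 * 6.7 * 10
VO2 = 444.9 mL/min


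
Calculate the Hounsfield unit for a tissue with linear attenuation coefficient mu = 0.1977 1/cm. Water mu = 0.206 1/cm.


HU = ((mu_tissue - mu_water) / mu_water) * 1000
HU = ((0.1977 - 0.206) / 0.206) * 1000
HU = -40.29


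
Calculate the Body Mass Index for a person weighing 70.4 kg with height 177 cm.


BMI = weight / height^2
height = 177 cm = 1.77 m
BMI = 70.4 / 1.77^2
BMI = 22.47 kg/m^2


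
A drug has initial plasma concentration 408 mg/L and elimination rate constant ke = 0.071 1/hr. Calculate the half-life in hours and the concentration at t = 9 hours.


t_half = ln(2) / ke = 0.693147 / 0.071 = 9.763 hr
C(t) = C0 * exp(-ke*t) = 408 * exp(-0.071*9)
C(9) = 215.4 mg/L


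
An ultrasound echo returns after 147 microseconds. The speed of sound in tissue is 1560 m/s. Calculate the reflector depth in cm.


depth = c * t / 2
t = 147 us = 1.4700e-04 s
depth = 1560 * 1.4700e-04 / 2
depth = 0.11466 m = 11.466 cm


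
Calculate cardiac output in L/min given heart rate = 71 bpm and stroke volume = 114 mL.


CO = HR * SV
CO = 71 * 114 / 1000
CO = 8.094 L/min


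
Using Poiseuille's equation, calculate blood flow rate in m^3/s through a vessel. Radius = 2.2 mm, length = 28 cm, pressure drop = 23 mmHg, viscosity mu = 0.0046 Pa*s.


Q = pi*r^4*dP / (8*mu*L)
r = 0.0022 m, L = 0.28 m
dP = 23 mmHg = 3066.406 Pa
Q = 2.1901e-05 m^3/s


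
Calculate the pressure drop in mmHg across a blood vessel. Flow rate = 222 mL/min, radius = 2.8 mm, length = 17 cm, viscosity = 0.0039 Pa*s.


dP = 8*mu*L*Q / (pi*r^4)
Q = 222 mL/min = 3.7e-06 m^3/s
dP = 101.63 Pa = 101.63 / 133.322 mmHg = 0.7623 mmHg


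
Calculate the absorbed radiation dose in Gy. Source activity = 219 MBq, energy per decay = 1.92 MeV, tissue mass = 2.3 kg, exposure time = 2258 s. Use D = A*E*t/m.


A = 219 MBq = 2.1900e+08 Bq
E = 1.92 MeV = 3.07584e-13 J
D = A*E*t/m = 2.1900e+08*3.07584e-13*2258/2.3
D = 0.06613 Gy


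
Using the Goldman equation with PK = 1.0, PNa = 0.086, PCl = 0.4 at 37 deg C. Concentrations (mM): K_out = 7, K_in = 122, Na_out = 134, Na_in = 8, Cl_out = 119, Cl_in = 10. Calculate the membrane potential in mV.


Vm = (RT/F)*ln((PK*Ko + PNa*Nao + PCl*Cli)/(PK*Ki + PNa*Nai + PCl*Clo))
Numer = 22.524, Denom = 170.288
Vm = -54.06 mV


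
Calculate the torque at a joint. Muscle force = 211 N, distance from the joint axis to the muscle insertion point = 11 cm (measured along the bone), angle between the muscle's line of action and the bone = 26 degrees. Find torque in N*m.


Torque = F * d * sin(theta)   (moment arm = d*sin(theta))
d = 11 cm = 0.11 m
Torque = 211 * 0.11 * sin(26)
Torque = 10.17 N*m


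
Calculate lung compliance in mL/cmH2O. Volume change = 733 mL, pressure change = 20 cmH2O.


C = dV / dP
C = 733 / 20
C = 36.65 mL/cmH2O


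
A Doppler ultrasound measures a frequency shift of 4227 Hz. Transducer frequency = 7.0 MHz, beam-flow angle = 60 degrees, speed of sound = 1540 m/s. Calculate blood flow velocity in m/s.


v = fd * c / (2 * f0 * cos(theta))
v = 4227 * 1540 / (2 * 7.0000e+06 * cos(60))
v = 0.9299 m/s


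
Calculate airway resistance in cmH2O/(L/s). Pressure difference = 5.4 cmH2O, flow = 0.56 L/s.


R = dP / flow
R = 5.4 / 0.56
R = 9.643 cmH2O/(L/s)


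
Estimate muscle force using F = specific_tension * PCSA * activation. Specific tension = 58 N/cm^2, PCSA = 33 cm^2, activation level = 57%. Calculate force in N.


F = sigma * PCSA * activation
F = 58 * 33 * 0.57
F = 1091 N


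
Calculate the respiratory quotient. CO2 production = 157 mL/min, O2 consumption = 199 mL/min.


RQ = VCO2 / VO2
RQ = 157 / 199
RQ = 0.7889


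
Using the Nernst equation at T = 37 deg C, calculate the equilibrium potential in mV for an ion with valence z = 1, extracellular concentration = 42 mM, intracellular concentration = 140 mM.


E = (RT/(zF)) * ln(C_out/C_in)
T = 37 + 273.15 = 310.15 K
E = (8.314 * 310.15 / (1 * 96485)) * ln(42/140)
E = -32.18 mV


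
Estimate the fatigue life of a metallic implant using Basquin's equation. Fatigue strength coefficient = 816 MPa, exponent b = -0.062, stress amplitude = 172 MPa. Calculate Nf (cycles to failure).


sigma_a = sigma_f' * (2Nf)^b
2Nf = (sigma_a/sigma_f')^(1/b)
2Nf = (172/816)^(1/-0.062)
2Nf = 8.0507078e+10
Nf = 4.0254e+10


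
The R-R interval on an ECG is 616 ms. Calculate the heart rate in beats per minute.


HR = 60 / RR_interval(s)
RR = 616 ms = 0.616 s
HR = 60 / 0.616 = 97.4 bpm


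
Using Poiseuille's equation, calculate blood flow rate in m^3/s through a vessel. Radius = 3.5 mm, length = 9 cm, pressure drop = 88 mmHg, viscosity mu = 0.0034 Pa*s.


Q = pi*r^4*dP / (8*mu*L)
r = 0.0035 m, L = 0.09 m
dP = 88 mmHg = 11732.336 Pa
Q = 0.002259 m^3/s


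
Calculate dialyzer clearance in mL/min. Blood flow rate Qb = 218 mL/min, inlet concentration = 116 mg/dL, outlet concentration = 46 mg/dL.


K = Qb * (Cb_in - Cb_out) / Cb_in
K = 218 * (116 - 46) / 116
K = 131.6 mL/min


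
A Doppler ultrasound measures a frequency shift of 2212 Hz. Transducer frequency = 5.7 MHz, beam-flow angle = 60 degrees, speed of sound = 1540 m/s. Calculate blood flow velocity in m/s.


v = fd * c / (2 * f0 * cos(theta))
v = 2212 * 1540 / (2 * 5.7000e+06 * cos(60))
v = 0.5976 m/s


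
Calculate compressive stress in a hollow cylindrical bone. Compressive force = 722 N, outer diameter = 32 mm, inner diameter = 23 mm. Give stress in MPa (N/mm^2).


A = pi*(r_o^2 - r_i^2)
r_o = 16 mm, r_i = 11.5 mm
A = 388.772 mm^2
sigma = F/A = 722 / 388.772
sigma = 1.857 MPa


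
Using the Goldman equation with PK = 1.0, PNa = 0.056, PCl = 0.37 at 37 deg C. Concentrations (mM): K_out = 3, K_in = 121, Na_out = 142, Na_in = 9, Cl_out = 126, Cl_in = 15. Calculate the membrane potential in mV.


Vm = (RT/F)*ln((PK*Ko + PNa*Nao + PCl*Cli)/(PK*Ki + PNa*Nai + PCl*Clo))
Numer = 16.502, Denom = 168.124
Vm = -62.04 mV


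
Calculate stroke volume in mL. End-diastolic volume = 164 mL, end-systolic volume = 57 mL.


SV = EDV - ESV
SV = 164 - 57
SV = 107 mL


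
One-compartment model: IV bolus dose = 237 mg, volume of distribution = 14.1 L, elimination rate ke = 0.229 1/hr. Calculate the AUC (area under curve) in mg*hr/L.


C0 = Dose/Vd = 237/14.1 = 16.8085 mg/L
AUC = C0/ke = 16.8085/0.229
AUC = 73.4 mg*hr/L


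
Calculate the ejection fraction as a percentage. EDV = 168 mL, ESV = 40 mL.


SV = EDV - ESV = 168 - 40 = 128 mL
EF = SV/EDV * 100 = 128/168 * 100
EF = 76.19%


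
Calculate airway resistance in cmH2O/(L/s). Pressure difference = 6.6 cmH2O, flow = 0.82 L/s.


R = dP / flow
R = 6.6 / 0.82
R = 8.049 cmH2O/(L/s)


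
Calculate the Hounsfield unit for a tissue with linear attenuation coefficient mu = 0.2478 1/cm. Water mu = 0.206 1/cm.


HU = ((mu_tissue - mu_water) / mu_water) * 1000
HU = ((0.2478 - 0.206) / 0.206) * 1000
HU = 202.9


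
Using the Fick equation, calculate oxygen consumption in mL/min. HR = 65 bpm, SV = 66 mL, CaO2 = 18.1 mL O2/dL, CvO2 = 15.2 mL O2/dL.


CO = HR*SV = 65*66/1000 = 4.29 L/min
a-v O2 diff = 18.1 - 15.2 = 2.9 mL/dL
VO2 = CO * (CaO2-CvO2) * 10 dL/L
VO2 = 4.29 * 2.9 * 10
VO2 = 124.4 mL/min


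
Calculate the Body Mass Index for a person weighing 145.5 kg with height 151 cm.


BMI = weight / height^2
height = 151 cm = 1.51 m
BMI = 145.5 / 1.51^2
BMI = 63.81 kg/m^2


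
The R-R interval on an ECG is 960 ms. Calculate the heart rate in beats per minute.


HR = 60 / RR_interval(s)
RR = 960 ms = 0.96 s
HR = 60 / 0.96 = 62.5 bpm


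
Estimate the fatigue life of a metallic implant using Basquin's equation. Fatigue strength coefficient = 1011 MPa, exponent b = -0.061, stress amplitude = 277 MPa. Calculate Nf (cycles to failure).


sigma_a = sigma_f' * (2Nf)^b
2Nf = (sigma_a/sigma_f')^(1/b)
2Nf = (277/1011)^(1/-0.061)
2Nf = 1.6503031e+09
Nf = 8.2515e+08


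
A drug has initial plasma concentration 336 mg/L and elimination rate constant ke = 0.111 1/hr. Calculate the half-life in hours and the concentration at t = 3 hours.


t_half = ln(2) / ke = 0.693147 / 0.111 = 6.245 hr
C(t) = C0 * exp(-ke*t) = 336 * exp(-0.111*3)
C(3) = 240.8 mg/L


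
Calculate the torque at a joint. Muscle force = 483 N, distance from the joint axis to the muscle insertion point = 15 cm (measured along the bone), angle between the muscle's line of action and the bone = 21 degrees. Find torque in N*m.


Torque = F * d * sin(theta)   (moment arm = d*sin(theta))
d = 15 cm = 0.15 m
Torque = 483 * 0.15 * sin(21)
Torque = 25.96 N*m


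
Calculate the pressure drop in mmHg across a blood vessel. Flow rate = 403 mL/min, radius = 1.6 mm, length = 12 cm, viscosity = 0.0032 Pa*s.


dP = 8*mu*L*Q / (pi*r^4)
Q = 403 mL/min = 6.71667e-06 m^3/s
dP = 1002.18 Pa = 1002.18 / 133.322 mmHg = 7.517 mmHg


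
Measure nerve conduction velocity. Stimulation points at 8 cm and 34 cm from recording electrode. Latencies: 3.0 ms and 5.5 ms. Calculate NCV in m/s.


Distance = (34 - 8) / 100 = 0.26 m
dt = (5.5 - 3.0) / 1000 = 0.0025 s
NCV = dist / dt = 104 m/s


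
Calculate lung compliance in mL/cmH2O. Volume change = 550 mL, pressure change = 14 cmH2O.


C = dV / dP
C = 550 / 14
C = 39.29 mL/cmH2O


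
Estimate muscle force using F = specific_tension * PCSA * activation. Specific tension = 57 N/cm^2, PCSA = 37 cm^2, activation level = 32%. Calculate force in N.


F = sigma * PCSA * activation
F = 57 * 37 * 0.32
F = 674.9 N


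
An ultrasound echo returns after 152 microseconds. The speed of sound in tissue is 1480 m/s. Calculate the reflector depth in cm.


depth = c * t / 2
t = 152 us = 1.5200e-04 s
depth = 1480 * 1.5200e-04 / 2
depth = 0.11248 m = 11.248 cm


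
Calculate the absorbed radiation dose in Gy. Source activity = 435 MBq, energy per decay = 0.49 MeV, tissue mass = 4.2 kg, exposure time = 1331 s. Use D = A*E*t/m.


A = 435 MBq = 4.3500e+08 Bq
E = 0.49 MeV = 7.8498e-14 J
D = A*E*t/m = 4.3500e+08*7.8498e-14*1331/4.2
D = 0.01082 Gy


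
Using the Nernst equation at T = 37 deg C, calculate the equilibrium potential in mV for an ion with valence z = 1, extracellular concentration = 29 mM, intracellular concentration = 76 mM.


E = (RT/(zF)) * ln(C_out/C_in)
T = 37 + 273.15 = 310.15 K
E = (8.314 * 310.15 / (1 * 96485)) * ln(29/76)
E = -25.75 mV


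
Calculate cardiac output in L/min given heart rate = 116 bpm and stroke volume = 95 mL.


CO = HR * SV
CO = 116 * 95 / 1000
CO = 11.02 L/min


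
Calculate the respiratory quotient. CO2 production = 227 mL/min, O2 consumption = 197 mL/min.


RQ = VCO2 / VO2
RQ = 227 / 197
RQ = 1.152


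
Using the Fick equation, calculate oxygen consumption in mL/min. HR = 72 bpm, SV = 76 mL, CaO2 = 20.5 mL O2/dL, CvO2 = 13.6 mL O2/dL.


CO = HR*SV = 72*76/1000 = 5.472 L/min
a-v O2 diff = 20.5 - 13.6 = 6.9 mL/dL
VO2 = CO * (CaO2-CvO2) * 10 dL/L
VO2 = 5.472 * 6.9 * 10
VO2 = 377.6 mL/min
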